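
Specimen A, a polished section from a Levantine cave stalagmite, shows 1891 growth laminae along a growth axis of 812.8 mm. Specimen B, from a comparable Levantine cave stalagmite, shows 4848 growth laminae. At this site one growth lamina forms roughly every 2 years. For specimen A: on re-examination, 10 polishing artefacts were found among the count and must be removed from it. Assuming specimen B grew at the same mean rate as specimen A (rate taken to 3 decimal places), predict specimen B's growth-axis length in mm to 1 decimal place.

Specimen A: adjusted count: 1891 − 10 = 1881 growth laminae.
Specimen A: 1881 growth laminae at 2 years each span 1881 × 2 = 3762 years.
A: Extension rate ≈ 812.8 / 3762 = 0.216 mm/year.
Specimen B: 4848 growth laminae at 2 years each span 4848 × 2 = 9696 years. For B, 0.216 mm/year × 9696 years = 2094.3 mm.

2094.3 mm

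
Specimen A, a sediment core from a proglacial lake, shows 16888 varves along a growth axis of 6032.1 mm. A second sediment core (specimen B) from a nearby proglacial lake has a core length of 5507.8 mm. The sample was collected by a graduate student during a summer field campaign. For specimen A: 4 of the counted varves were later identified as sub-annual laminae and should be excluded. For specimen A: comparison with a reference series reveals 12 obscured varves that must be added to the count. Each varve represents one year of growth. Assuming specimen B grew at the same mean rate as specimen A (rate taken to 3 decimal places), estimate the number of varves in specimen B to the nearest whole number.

15428 varves

Specimen A: adjusted count: 16888 − 4 + 12 = 16896 varves.
A: 6032.1 mm over 16896 years gives 6032.1 / 16896 ≈ 0.357 mm/year.
B spans 5507.8 / 0.357 = 15428.01 years ≈ 15428 varves.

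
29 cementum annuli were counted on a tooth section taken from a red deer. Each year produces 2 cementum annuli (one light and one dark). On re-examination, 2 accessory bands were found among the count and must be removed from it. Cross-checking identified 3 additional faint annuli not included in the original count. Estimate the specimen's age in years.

Correcting the raw count gives 29 − 2 + 3 = 30 true cementum annuli.
Dividing by 2 cementum annuli per year: 30 / 2 = 15 years.

15 years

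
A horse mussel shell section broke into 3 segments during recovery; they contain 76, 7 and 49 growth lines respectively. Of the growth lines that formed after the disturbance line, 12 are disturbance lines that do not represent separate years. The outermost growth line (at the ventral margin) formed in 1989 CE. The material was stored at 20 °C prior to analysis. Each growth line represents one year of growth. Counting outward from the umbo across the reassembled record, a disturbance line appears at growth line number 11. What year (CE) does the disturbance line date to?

Total growth lines = 76 + 7 + 49 = 132.
132 − 11 = 121 growth lines lie beyond the disturbance line toward the ventral margin.
Excluding 12 false growth lines: 121 − 12 = 109.
Counting back 109 years from 1989 CE places the disturbance line in 1989 − 109 = 1880 CE.

1880 CE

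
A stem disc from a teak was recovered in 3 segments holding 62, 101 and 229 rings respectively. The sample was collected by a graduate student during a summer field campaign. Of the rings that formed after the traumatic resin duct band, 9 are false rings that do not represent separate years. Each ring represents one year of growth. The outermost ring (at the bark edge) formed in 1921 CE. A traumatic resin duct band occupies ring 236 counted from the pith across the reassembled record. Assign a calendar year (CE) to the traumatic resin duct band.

Total rings = 62 + 101 + 229 = 392.
The traumatic resin duct band sits at ring 236 from the pith, so 392 − 236 = 156 rings formed after it.
Excluding 9 false rings: 156 − 9 = 147.
1921 − 147 = 1774 CE.

1774 CE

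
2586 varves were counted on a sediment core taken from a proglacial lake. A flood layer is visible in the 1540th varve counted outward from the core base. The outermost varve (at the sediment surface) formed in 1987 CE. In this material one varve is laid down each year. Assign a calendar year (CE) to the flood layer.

The flood layer sits at varve 1540 from the core base, so 2586 − 1540 = 1046 varves formed after it.
Counting back 1046 years from 1987 CE places the flood layer in 1987 − 1046 = 941 CE.

941 CE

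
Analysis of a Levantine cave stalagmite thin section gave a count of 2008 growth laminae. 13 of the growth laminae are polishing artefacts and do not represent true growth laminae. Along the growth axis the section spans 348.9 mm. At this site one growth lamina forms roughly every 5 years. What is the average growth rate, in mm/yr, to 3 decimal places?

Correcting the raw count gives 2008 − 13 = 1995 true growth laminae.
1995 growth laminae at 5 years each span 1995 × 5 = 9975 years.
Mean rate = 348.9 mm / 9975 years ≈ 0.035 mm/yr.

0.035 mm/yr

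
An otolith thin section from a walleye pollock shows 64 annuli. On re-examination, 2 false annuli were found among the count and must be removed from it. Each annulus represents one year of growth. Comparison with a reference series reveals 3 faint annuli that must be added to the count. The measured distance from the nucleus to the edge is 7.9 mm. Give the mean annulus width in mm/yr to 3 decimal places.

Adjusted count: 64 − 2 + 3 = 65 annuli.
Extension rate ≈ 7.9 / 65 = 0.122 mm/yr.

0.122 mm/yr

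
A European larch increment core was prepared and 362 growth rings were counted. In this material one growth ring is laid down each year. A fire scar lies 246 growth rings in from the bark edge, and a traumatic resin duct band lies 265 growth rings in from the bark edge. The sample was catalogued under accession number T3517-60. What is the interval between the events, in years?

The two markers are separated by 265 − 246 = 19 growth rings.
At one growth ring per year, 19 years elapsed between them.

19 years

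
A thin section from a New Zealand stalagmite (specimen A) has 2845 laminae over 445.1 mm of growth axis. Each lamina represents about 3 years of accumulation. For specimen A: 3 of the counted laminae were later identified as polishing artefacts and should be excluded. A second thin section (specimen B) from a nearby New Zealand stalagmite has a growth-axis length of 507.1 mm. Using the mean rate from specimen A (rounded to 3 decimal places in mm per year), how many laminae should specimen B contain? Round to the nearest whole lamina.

3251 laminae

Specimen A: correcting the raw count gives 2845 − 3 = 2842 true laminae.
Specimen A: at 3 years per lamina, 2842 × 3 = 8526 years.
A: Mean rate = 445.1 mm / 8526 years ≈ 0.052 mm/year.
B spans 507.1 / 0.052 = 9751.92 years; at 3 years per lamina that is 9751.92 / 3 ≈ 3251 laminae.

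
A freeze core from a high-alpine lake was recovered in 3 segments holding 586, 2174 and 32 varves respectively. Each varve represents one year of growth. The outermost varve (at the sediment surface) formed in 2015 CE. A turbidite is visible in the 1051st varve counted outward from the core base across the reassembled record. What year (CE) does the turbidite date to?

274 CE

Total varves = 586 + 2174 + 32 = 2792.
2792 − 1051 = 1741 varves lie beyond the turbidite toward the sediment surface.
2015 − 1741 = 274 CE.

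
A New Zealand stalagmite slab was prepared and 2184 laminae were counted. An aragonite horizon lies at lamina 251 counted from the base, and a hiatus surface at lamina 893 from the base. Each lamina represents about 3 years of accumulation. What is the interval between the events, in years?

The two markers are separated by 893 − 251 = 642 laminae.
Multiplying by 3 years per lamina: 642 × 3 = 1926 years.

1926 years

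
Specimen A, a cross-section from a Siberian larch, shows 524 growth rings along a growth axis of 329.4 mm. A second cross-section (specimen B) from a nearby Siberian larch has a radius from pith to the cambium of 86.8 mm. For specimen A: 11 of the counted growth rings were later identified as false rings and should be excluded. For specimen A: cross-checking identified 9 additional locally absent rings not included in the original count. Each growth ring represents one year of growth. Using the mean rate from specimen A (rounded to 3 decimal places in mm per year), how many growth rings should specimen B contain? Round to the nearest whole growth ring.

138 growth rings

Specimen A: adjusted count: 524 − 11 + 9 = 522 growth rings.
A: 329.4 mm over 522 years gives 329.4 / 522 ≈ 0.631 mm/yr.
For B, 86.8 / 0.631 = 137.56 years ≈ 138 growth rings.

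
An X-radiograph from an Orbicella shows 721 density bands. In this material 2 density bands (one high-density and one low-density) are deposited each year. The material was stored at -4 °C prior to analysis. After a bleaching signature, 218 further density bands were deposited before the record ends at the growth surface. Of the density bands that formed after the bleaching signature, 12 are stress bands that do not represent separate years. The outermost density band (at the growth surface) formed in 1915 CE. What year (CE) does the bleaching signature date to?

218 density bands post-date the bleaching signature.
218 − 12 false = 206 true density bands after the bleaching signature.
206 density bands at 2 per year is 206 / 2 = 103 years.
The density band at the growth surface is 1915 CE, so the bleaching signature dates to 1915 − 103 = 1812 CE.

1812 CE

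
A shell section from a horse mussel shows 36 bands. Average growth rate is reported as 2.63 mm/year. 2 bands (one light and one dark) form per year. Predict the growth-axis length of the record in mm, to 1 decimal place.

47.3 mm

With 2 bands per year, 36 / 2 = 18 years.
Predicted length = 2.63 mm/year × 18 years = 47.3 mm.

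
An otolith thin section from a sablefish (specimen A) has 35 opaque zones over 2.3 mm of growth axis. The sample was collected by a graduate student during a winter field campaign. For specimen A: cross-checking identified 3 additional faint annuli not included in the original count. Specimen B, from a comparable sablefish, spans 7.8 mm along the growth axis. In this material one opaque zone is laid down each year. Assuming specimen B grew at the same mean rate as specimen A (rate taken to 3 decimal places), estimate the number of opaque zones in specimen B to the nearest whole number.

128 opaque zones

Specimen A: true opaque zone count = 35 + 3 = 38.
A: Extension rate ≈ 2.3 / 38 = 0.061 mm/year.
B spans 7.8 / 0.061 = 127.87 years ≈ 128 opaque zones.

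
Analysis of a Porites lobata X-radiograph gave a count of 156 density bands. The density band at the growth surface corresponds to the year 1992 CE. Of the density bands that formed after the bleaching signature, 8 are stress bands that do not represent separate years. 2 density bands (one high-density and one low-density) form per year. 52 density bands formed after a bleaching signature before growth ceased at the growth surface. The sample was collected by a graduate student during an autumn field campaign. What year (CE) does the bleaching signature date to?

1970 CE

52 density bands formed after the bleaching signature.
Excluding 8 false density bands: 52 − 8 = 44.
Dividing by 2 density bands per year: 44 / 2 = 22 years.
1992 − 22 = 1970 CE.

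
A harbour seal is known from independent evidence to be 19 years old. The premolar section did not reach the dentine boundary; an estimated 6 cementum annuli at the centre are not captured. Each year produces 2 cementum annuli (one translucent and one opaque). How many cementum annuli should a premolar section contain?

With 2 cementum annuli per year, 19 years would produce 19 × 2 = 38 cementum annuli.
Less the 6 uncaptured cementum annuli: 38 − 6 = 32.

32 cementum annuli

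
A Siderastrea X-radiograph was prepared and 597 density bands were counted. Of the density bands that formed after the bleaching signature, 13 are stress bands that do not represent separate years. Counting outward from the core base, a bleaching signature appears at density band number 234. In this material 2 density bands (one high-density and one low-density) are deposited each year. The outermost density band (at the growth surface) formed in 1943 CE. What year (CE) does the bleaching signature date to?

1768 CE

597 − 234 = 363 density bands lie beyond the bleaching signature toward the growth surface.
363 − 13 false = 350 true density bands after the bleaching signature.
Dividing by 2 density bands per year: 350 / 2 = 175 years.
1943 − 175 = 1768 CE.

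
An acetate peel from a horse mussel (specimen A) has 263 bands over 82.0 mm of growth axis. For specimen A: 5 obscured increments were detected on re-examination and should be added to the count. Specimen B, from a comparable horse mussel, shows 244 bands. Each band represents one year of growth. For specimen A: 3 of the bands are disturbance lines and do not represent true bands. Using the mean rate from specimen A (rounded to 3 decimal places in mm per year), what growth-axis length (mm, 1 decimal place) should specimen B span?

Specimen A: true band count = 263 − 3 + 5 = 265.
A: Mean rate = 82.0 mm / 265 years ≈ 0.309 mm/yr.
B's length ≈ 0.309 × 244 = 75.4 mm.

75.4 mm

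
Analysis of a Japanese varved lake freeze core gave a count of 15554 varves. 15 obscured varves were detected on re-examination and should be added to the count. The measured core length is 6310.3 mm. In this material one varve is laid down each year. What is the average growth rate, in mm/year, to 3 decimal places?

Adjusted count: 15554 + 15 = 15569 varves.
6310.3 mm over 15569 years gives 6310.3 / 15569 ≈ 0.405 mm/year.

0.405 mm/year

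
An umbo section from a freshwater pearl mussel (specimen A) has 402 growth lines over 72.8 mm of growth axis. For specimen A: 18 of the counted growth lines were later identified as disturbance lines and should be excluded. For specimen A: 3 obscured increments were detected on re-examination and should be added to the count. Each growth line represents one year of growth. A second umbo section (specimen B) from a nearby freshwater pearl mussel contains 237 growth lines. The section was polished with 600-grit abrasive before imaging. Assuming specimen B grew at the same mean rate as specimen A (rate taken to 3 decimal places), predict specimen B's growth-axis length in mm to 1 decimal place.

Specimen A: adjusted count: 402 − 18 + 3 = 387 growth lines.
A: Mean rate = 72.8 mm / 387 years ≈ 0.188 mm per year.
For B, 0.188 mm/year × 237 years = 44.6 mm.

44.6 mm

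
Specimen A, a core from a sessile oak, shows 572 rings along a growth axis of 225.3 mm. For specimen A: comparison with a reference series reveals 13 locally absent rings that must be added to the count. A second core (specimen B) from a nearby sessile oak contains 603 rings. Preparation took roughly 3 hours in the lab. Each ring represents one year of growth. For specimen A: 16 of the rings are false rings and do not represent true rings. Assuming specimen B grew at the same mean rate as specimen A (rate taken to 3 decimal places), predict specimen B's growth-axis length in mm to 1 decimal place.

238.8 mm

Specimen A: adjusted count: 572 − 16 + 13 = 569 rings.
A: 225.3 mm over 569 years gives 225.3 / 569 ≈ 0.396 mm/yr.
B's length ≈ 0.396 × 603 = 238.8 mm.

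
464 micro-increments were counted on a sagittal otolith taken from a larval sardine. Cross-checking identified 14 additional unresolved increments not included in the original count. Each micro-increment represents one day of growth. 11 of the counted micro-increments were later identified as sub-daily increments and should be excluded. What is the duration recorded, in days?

After corrections the count is 464 − 11 + 14 = 467 micro-increments.
One micro-increment per day makes the duration 467 days.

467 days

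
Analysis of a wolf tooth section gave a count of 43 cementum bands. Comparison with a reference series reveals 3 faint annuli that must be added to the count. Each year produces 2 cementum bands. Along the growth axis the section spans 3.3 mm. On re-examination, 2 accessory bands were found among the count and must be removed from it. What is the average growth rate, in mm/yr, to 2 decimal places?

Correcting the raw count gives 43 − 2 + 3 = 44 true cementum bands.
With 2 cementum bands per year, 44 / 2 = 22 years.
Extension rate ≈ 3.3 / 22 = 0.15 mm/yr.

0.15 mm/yr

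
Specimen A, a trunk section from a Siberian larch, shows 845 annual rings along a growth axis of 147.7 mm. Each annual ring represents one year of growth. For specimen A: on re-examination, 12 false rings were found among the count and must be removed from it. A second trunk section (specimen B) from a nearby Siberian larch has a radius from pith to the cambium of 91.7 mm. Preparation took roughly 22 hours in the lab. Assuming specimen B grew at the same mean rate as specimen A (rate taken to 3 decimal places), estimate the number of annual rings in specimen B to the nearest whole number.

518 annual rings

Specimen A: correcting the raw count gives 845 − 12 = 833 true annual rings.
A: Extension rate ≈ 147.7 / 833 = 0.177 mm/yr.
For B, 91.7 / 0.177 = 518.08 years ≈ 518 annual rings.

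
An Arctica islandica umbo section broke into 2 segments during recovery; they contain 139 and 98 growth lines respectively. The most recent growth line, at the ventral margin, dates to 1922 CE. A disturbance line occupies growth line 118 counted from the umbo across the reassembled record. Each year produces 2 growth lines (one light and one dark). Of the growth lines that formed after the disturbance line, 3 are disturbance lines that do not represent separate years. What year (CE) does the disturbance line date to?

Total growth lines = 139 + 98 = 237.
The disturbance line sits at growth line 118 from the umbo, so 237 − 118 = 119 growth lines formed after it.
Removing the 3 false growth lines leaves 119 − 3 = 116 true growth lines beyond the disturbance line.
116 growth lines at 2 per year is 116 / 2 = 58 years.
The growth line at the ventral margin is 1922 CE, so the disturbance line dates to 1922 − 58 = 1864 CE.

1864 CE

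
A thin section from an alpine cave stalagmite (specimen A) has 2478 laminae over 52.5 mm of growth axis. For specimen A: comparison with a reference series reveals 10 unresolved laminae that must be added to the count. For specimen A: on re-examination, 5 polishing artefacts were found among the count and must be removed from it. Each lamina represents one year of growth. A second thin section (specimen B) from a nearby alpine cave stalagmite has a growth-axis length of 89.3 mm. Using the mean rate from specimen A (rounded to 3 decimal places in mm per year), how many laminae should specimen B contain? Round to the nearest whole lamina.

4252 laminae

Specimen A: after corrections the count is 2478 − 5 + 10 = 2483 laminae.
A: 52.5 mm over 2483 years gives 52.5 / 2483 ≈ 0.021 mm/yr.
B spans 89.3 / 0.021 = 4252.38 years ≈ 4252 laminae.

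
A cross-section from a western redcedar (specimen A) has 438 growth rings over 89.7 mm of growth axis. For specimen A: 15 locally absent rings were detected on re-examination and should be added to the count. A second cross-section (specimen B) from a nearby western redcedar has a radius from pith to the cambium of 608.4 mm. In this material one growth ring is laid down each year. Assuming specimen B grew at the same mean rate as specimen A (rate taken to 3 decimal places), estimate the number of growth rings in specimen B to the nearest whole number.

Specimen A: correcting the raw count gives 438 + 15 = 453 true growth rings.
A: 89.7 mm over 453 years gives 89.7 / 453 ≈ 0.198 mm per year.
For B, 608.4 / 0.198 = 3072.73 years ≈ 3073 growth rings.

3073 growth rings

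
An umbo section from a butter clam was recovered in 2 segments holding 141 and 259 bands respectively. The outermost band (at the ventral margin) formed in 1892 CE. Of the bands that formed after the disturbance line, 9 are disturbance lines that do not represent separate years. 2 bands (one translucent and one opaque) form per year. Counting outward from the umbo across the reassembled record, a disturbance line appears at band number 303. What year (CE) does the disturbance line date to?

1848 CE

Total bands = 141 + 259 = 400.
The disturbance line sits at band 303 from the umbo, so 400 − 303 = 97 bands formed after it.
Removing the 9 false bands leaves 97 − 9 = 88 true bands beyond the disturbance line.
With 2 bands per year, 88 / 2 = 44 years.
1892 − 44 = 1848 CE.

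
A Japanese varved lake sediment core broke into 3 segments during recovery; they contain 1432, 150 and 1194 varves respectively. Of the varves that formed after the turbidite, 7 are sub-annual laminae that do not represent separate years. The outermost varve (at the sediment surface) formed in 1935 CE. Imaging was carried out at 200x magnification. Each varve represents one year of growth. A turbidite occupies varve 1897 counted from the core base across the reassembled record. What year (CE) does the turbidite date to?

1063 CE

Total varves = 1432 + 150 + 1194 = 2776.
Between varve 1897 and the sediment surface there are 2776 − 1897 = 879 varves.
879 − 7 false = 872 true varves after the turbidite.
Counting back 872 years from 1935 CE places the turbidite in 1935 − 872 = 1063 CE.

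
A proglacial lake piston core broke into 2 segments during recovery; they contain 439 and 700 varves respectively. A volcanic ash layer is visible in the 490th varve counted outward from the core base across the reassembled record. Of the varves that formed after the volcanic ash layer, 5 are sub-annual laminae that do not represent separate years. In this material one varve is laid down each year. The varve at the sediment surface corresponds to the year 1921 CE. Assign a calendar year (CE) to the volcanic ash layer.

1277 CE

Total varves = 439 + 700 = 1139.
1139 − 490 = 649 varves lie beyond the volcanic ash layer toward the sediment surface.
Excluding 5 false varves: 649 − 5 = 644.
1921 − 644 = 1277 CE.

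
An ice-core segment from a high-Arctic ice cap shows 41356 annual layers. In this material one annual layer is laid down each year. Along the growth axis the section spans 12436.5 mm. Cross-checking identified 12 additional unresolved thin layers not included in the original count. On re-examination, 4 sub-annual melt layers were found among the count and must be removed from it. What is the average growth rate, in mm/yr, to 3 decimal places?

True annual layer count = 41356 − 4 + 12 = 41364.
12436.5 mm over 41364 years gives 12436.5 / 41364 ≈ 0.301 mm/yr.

0.301 mm/yr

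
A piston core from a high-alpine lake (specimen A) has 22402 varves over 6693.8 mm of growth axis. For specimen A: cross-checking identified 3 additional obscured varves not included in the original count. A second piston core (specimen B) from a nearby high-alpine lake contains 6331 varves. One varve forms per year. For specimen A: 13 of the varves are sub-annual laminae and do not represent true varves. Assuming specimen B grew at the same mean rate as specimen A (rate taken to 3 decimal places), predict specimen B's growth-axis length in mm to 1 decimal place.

1893.0 mm

Specimen A: true varve count = 22402 − 13 + 3 = 22392.
A: 6693.8 mm over 22392 years gives 6693.8 / 22392 ≈ 0.299 mm/yr.
Length of B = 0.299 × 6331 = 1893.0 mm.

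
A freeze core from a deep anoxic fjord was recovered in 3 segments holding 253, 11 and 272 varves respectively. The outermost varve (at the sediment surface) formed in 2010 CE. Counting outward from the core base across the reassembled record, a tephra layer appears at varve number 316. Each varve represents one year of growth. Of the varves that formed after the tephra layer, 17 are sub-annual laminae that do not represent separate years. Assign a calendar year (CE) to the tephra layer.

Total varves = 253 + 11 + 272 = 536.
The tephra layer sits at varve 316 from the core base, so 536 − 316 = 220 varves formed after it.
Excluding 17 false varves: 220 − 17 = 203.
The varve at the sediment surface is 2010 CE, so the tephra layer dates to 2010 − 203 = 1807 CE.

1807 CE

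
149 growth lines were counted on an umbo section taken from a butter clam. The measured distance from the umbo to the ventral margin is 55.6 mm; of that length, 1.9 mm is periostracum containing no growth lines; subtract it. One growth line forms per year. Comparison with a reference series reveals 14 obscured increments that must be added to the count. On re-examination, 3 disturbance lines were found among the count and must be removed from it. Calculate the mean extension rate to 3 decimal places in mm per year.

0.336 mm per year

Adjusted count: 149 − 3 + 14 = 160 growth lines.
Removing the 1.9 mm offcut leaves 55.6 − 1.9 = 53.7 mm.
Extension rate ≈ 53.7 / 160 = 0.336 mm per year.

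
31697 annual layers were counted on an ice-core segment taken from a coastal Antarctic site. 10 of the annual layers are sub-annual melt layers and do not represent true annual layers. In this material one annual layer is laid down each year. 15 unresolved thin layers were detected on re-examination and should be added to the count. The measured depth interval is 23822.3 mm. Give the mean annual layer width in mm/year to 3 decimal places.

After corrections the count is 31697 − 10 + 15 = 31702 annual layers.
23822.3 mm over 31702 years gives 23822.3 / 31702 ≈ 0.751 mm/year.

0.751 mm/year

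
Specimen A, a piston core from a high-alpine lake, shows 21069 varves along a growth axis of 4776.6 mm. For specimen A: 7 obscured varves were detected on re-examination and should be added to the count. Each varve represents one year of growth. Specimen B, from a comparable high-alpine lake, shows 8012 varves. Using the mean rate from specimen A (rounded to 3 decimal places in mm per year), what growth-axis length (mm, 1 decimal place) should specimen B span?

1818.7 mm

Specimen A: adjusted count: 21069 + 7 = 21076 varves.
A: Extension rate ≈ 4776.6 / 21076 = 0.227 mm/year.
B's length ≈ 0.227 × 8012 = 1818.7 mm.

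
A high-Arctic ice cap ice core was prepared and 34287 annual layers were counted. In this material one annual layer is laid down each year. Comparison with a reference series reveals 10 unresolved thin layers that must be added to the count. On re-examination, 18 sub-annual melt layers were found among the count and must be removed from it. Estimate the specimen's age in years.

True annual layer count = 34287 − 18 + 10 = 34279.
One annual layer per year makes the duration 34279 years.

34279 years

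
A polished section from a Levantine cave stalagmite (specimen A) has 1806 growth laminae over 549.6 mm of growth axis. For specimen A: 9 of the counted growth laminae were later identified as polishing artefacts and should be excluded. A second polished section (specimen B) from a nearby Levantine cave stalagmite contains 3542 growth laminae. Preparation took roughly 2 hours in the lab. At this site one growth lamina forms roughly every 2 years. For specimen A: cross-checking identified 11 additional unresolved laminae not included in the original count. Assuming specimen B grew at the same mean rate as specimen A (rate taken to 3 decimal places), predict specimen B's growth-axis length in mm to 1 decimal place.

1076.8 mm

Specimen A: true growth lamina count = 1806 − 9 + 11 = 1808.
Specimen A: at 2 years per growth lamina, 1808 × 2 = 3616 years.
A: 549.6 mm over 3616 years gives 549.6 / 3616 ≈ 0.152 mm per year.
Specimen B: multiplying by 2 years per growth lamina: 3542 × 2 = 7084 years. For B, 0.152 mm/year × 7084 years = 1076.8 mm.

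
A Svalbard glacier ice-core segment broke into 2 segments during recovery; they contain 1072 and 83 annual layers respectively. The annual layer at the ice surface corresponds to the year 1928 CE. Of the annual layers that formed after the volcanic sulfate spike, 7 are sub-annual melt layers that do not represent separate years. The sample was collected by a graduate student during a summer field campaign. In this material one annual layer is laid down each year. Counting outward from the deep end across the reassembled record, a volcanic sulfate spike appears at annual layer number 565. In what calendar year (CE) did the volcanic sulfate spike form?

1345 CE

Total annual layers = 1072 + 83 = 1155.
Between annual layer 565 and the ice surface there are 1155 − 565 = 590 annual layers.
Removing the 7 false annual layers leaves 590 − 7 = 583 true annual layers beyond the volcanic sulfate spike.
The annual layer at the ice surface is 1928 CE, so the volcanic sulfate spike dates to 1928 − 583 = 1345 CE.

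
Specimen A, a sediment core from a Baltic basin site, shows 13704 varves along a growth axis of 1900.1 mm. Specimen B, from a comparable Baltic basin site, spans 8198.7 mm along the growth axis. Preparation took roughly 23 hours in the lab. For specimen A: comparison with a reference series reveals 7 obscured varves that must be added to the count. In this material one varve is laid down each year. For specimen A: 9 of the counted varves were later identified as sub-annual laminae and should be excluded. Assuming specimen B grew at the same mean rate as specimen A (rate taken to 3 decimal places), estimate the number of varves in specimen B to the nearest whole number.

Specimen A: after corrections the count is 13704 − 9 + 7 = 13702 varves.
A: 1900.1 mm over 13702 years gives 1900.1 / 13702 ≈ 0.139 mm per year.
For B, 8198.7 / 0.139 = 58983.45 years ≈ 58983 varves.

58983 varves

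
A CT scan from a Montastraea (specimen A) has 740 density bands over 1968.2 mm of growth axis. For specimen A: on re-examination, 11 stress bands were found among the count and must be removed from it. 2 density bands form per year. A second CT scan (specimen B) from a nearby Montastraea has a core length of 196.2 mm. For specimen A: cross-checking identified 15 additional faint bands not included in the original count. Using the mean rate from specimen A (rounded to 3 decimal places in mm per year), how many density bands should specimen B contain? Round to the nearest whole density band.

Specimen A: true density band count = 740 − 11 + 15 = 744.
Specimen A: with 2 density bands per year, 744 / 2 = 372 years.
A: Mean rate = 1968.2 mm / 372 years ≈ 5.291 mm/yr.
For B, 196.2 / 5.291 = 37.08 years; at 2 density bands per year that is 37.08 × 2 ≈ 74 density bands.

74 density bands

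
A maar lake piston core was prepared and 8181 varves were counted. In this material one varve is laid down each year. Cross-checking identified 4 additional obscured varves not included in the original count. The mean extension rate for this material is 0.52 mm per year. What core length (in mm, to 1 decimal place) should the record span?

True varve count = 8181 + 4 = 8185.
Length ≈ 0.52 × 8185 = 4256.2 mm.

4256.2 mm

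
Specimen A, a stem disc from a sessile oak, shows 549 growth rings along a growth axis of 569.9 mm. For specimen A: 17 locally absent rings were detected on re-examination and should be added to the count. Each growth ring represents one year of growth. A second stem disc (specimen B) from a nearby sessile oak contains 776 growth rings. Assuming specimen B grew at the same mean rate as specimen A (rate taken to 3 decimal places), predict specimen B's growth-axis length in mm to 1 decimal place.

781.4 mm

Specimen A: after corrections the count is 549 + 17 = 566 growth rings.
A: 569.9 mm over 566 years gives 569.9 / 566 ≈ 1.007 mm/year.
B's length ≈ 1.007 × 776 = 781.4 mm.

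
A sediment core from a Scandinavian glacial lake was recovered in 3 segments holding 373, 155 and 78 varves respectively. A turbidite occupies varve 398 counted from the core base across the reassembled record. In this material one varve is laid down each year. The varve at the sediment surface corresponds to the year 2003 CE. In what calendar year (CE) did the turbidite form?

Total varves = 373 + 155 + 78 = 606.
606 − 398 = 208 varves lie beyond the turbidite toward the sediment surface.
Counting back 208 years from 2003 CE places the turbidite in 2003 − 208 = 1795 CE.

1795 CE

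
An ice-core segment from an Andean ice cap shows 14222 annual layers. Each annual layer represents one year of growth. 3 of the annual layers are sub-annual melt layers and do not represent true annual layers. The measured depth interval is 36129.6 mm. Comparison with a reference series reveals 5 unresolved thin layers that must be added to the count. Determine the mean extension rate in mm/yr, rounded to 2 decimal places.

Adjusted count: 14222 − 3 + 5 = 14224 annual layers.
Mean rate = 36129.6 mm / 14224 years ≈ 2.54 mm/yr.

2.54 mm/yr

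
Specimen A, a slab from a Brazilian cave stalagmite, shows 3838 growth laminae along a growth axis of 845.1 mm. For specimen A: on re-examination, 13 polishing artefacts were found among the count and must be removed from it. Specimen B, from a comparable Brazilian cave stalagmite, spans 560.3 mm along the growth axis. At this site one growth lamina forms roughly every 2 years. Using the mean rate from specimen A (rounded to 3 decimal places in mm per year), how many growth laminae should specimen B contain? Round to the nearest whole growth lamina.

2547 growth laminae

Specimen A: adjusted count: 3838 − 13 = 3825 growth laminae.
Specimen A: 3825 growth laminae at 2 years each span 3825 × 2 = 7650 years.
A: Extension rate ≈ 845.1 / 7650 = 0.110 mm/yr.
Specimen B: 560.3 mm / 0.110 mm per year = 5093.64 years; at 2 years per growth lamina that is 5093.64 / 2 ≈ 2547 growth laminae.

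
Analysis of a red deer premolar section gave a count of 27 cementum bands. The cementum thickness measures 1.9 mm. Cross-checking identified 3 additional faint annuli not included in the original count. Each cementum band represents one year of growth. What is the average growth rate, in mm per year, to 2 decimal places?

0.06 mm per year

After corrections the count is 27 + 3 = 30 cementum bands.
1.9 mm over 30 years gives 1.9 / 30 ≈ 0.06 mm per year.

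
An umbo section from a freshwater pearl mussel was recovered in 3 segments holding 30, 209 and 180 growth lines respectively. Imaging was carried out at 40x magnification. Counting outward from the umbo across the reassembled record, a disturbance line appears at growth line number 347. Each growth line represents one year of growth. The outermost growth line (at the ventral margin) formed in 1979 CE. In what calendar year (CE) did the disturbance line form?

1907 CE

Total growth lines = 30 + 209 + 180 = 419.
419 − 347 = 72 growth lines lie beyond the disturbance line toward the ventral margin.
1979 − 72 = 1907 CE.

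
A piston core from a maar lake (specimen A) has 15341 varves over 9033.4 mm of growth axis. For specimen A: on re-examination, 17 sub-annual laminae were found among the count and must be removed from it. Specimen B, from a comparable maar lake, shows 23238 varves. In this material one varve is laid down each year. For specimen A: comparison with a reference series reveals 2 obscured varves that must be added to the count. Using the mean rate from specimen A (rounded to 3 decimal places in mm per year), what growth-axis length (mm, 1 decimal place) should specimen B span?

Specimen A: true varve count = 15341 − 17 + 2 = 15326.
A: 9033.4 mm over 15326 years gives 9033.4 / 15326 ≈ 0.589 mm/yr.
B's length ≈ 0.589 × 23238 = 13687.2 mm.

13687.2 mm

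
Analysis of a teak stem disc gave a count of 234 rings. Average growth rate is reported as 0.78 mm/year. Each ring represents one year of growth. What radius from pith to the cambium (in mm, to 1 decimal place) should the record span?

234 years of growth are recorded.
Predicted length = 0.78 mm/year × 234 years = 182.5 mm.

182.5 mm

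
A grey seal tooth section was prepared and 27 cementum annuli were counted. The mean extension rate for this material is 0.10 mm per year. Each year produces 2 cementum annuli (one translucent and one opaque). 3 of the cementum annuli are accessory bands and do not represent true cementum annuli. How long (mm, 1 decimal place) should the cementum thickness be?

1.2 mm

Adjusted count: 27 − 3 = 24 cementum annuli.
Dividing by 2 cementum annuli per year: 24 / 2 = 12 years.
12 years at 0.10 mm/year gives 0.10 × 12 = 1.2 mm.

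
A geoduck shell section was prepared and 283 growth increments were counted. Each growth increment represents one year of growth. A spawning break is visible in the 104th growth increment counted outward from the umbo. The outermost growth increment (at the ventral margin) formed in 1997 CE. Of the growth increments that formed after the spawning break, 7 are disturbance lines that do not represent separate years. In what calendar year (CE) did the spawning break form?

The spawning break sits at growth increment 104 from the umbo, so 283 − 104 = 179 growth increments formed after it.
Removing the 7 false growth increments leaves 179 − 7 = 172 true growth increments beyond the spawning break.
Counting back 172 years from 1997 CE places the spawning break in 1997 − 172 = 1825 CE.

1825 CE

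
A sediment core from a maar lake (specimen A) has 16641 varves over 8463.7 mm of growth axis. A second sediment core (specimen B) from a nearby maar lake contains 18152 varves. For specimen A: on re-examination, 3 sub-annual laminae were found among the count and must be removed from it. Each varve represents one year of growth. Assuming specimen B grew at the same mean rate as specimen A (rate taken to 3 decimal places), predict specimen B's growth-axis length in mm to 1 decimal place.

9239.4 mm

Specimen A: correcting the raw count gives 16641 − 3 = 16638 true varves.
A: Mean rate = 8463.7 mm / 16638 years ≈ 0.509 mm/year.
Length of B = 0.509 × 18152 = 9239.4 mm.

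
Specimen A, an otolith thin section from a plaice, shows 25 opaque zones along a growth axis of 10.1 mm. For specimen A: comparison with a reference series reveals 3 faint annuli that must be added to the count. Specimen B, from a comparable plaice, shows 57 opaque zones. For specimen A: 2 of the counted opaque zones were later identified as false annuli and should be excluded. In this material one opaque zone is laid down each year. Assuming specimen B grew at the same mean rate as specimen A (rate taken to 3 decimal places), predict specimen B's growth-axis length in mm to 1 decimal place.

22.1 mm

Specimen A: after corrections the count is 25 − 2 + 3 = 26 opaque zones.
A: Extension rate ≈ 10.1 / 26 = 0.388 mm/yr.
For B, 0.388 mm/year × 57 years = 22.1 mm.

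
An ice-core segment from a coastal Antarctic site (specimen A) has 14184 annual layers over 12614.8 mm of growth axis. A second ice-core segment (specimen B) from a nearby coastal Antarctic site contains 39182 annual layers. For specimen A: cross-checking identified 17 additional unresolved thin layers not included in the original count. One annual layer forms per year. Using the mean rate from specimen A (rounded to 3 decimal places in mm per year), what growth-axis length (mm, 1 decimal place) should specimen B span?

34793.6 mm

Specimen A: true annual layer count = 14184 + 17 = 14201.
A: Extension rate ≈ 12614.8 / 14201 = 0.888 mm/year.
B's length ≈ 0.888 × 39182 = 34793.6 mm.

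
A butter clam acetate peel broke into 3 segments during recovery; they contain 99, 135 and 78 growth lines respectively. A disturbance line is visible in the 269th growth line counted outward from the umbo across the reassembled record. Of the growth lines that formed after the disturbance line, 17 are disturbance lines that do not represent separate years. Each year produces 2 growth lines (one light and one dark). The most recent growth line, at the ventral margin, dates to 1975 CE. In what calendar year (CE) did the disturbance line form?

1962 CE

Total growth lines = 99 + 135 + 78 = 312.
The disturbance line sits at growth line 269 from the umbo, so 312 − 269 = 43 growth lines formed after it.
43 − 17 false = 26 true growth lines after the disturbance line.
26 growth lines at 2 per year is 26 / 2 = 13 years.
1975 − 13 = 1962 CE.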